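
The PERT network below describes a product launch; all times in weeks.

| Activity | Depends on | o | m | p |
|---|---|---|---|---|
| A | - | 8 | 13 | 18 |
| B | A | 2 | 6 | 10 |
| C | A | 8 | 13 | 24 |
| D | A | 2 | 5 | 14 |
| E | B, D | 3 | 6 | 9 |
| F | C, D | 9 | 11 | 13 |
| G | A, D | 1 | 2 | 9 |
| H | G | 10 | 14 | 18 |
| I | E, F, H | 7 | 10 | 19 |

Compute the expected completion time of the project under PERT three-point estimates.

49 weeks

te_A = (8 + 4·13 + 18)/6 = 78/6 = 13
te_B = (2 + 4·6 + 10)/6 = 36/6 = 6
te_C = (8 + 4·13 + 24)/6 = 84/6 = 14
te_D = (2 + 4·5 + 14)/6 = 36/6 = 6
te_E = (3 + 4·6 + 9)/6 = 36/6 = 6
te_F = (9 + 4·11 + 13)/6 = 66/6 = 11
te_G = (1 + 4·2 + 9)/6 = 18/6 = 3
te_H = (10 + 4·14 + 18)/6 = 84/6 = 14
te_I = (7 + 4·10 + 19)/6 = 66/6 = 11

Forward pass:
ES_A = 0; EF_A = 13
ES_B = 13; EF_B = 13+6 = 19
ES_C = 13; EF_C = 13+14 = 27
ES_D = 13; EF_D = 13+6 = 19
ES_E = max(EF_B=19, EF_D=19) = 19; EF_E = 19+6 = 25
ES_F = max(EF_C=27, EF_D=19) = 27; EF_F = 27+11 = 38
ES_G = max(EF_A=13, EF_D=19) = 19; EF_G = 19+3 = 22
ES_H = 22; EF_H = 22+14 = 36
ES_I = max(EF_E=25, EF_F=38, EF_H=36) = 38; EF_I = 38+11 = 49
Expected project duration μ = 49 weeks. Critical path: A → C → F → I.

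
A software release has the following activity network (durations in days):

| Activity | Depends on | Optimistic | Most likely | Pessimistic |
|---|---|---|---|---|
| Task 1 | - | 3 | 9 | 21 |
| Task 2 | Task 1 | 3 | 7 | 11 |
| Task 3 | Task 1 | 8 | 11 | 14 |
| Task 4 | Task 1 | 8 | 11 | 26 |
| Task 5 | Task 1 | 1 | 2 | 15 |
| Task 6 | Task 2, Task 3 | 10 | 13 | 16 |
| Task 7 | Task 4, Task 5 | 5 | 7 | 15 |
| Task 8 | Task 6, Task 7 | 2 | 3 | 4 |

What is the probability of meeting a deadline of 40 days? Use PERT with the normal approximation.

0.816

te_Task 1 = (3 + 4·9 + 21)/6 = 60/6 = 10; σ²_Task 1 = ((21−3)/6)² = 9.000
te_Task 2 = (3 + 4·7 + 11)/6 = 42/6 = 7; σ²_Task 2 = ((11−3)/6)² = 1.778
te_Task 3 = (8 + 4·11 + 14)/6 = 66/6 = 11; σ²_Task 3 = ((14−8)/6)² = 1.000
te_Task 4 = (8 + 4·11 + 26)/6 = 78/6 = 13; σ²_Task 4 = ((26−8)/6)² = 9.000
te_Task 5 = (1 + 4·2 + 15)/6 = 24/6 = 4; σ²_Task 5 = ((15−1)/6)² = 5.444
te_Task 6 = (10 + 4·13 + 16)/6 = 78/6 = 13; σ²_Task 6 = ((16−10)/6)² = 1.000
te_Task 7 = (5 + 4·7 + 15)/6 = 48/6 = 8; σ²_Task 7 = ((15−5)/6)² = 2.778
te_Task 8 = (2 + 4·3 + 4)/6 = 18/6 = 3; σ²_Task 8 = ((4−2)/6)² = 0.111

Forward pass:
ES_Task 1 = 0; EF_Task 1 = 10
ES_Task 2 = 10; EF_Task 2 = 10+7 = 17
ES_Task 3 = 10; EF_Task 3 = 10+11 = 21
ES_Task 4 = 10; EF_Task 4 = 10+13 = 23
ES_Task 5 = 10; EF_Task 5 = 10+4 = 14
ES_Task 6 = max(EF_Task 2=17, EF_Task 3=21) = 21; EF_Task 6 = 21+13 = 34
ES_Task 7 = max(EF_Task 4=23, EF_Task 5=14) = 23; EF_Task 7 = 23+8 = 31
ES_Task 8 = max(EF_Task 6=34, EF_Task 7=31) = 34; EF_Task 8 = 34+3 = 37
Expected project duration μ = 37 days. Critical path: Task 1 → Task 3 → Task 6 → Task 8.

Variance along critical path = 9.000 + 1.000 + 1.000 + 0.111 = 11.111; σ = √11.111 = 3.333 days.
Z = (40 − 37) / 3.333 = 0.900
P(T ≤ 40) = Φ(0.900) ≈ 0.816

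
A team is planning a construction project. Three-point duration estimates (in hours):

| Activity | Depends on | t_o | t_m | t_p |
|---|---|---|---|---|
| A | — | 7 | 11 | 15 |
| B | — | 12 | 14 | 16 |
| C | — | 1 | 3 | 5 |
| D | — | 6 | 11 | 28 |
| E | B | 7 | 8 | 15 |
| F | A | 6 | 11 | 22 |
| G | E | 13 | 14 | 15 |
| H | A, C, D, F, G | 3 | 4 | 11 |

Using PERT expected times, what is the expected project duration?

te_A = (7 + 4·11 + 15)/6 = 66/6 = 11
te_B = (12 + 4·14 + 16)/6 = 84/6 = 14
te_C = (1 + 4·3 + 5)/6 = 18/6 = 3
te_D = (6 + 4·11 + 28)/6 = 78/6 = 13
te_E = (7 + 4·8 + 15)/6 = 54/6 = 9
te_F = (6 + 4·11 + 22)/6 = 72/6 = 12
te_G = (13 + 4·14 + 15)/6 = 84/6 = 14
te_H = (3 + 4·4 + 11)/6 = 30/6 = 5

Forward pass:
ES_A = 0; EF_A = 11
ES_B = 0; EF_B = 14
ES_C = 0; EF_C = 3
ES_D = 0; EF_D = 13
ES_E = 14; EF_E = 14+9 = 23
ES_F = 11; EF_F = 11+12 = 23
ES_G = 23; EF_G = 23+14 = 37
ES_H = max(EF_A=11, EF_C=3, EF_D=13, EF_F=23, EF_G=37) = 37; EF_H = 37+5 = 42
Expected project duration μ = 42 hours. Critical path: B → E → G → H.

42 hours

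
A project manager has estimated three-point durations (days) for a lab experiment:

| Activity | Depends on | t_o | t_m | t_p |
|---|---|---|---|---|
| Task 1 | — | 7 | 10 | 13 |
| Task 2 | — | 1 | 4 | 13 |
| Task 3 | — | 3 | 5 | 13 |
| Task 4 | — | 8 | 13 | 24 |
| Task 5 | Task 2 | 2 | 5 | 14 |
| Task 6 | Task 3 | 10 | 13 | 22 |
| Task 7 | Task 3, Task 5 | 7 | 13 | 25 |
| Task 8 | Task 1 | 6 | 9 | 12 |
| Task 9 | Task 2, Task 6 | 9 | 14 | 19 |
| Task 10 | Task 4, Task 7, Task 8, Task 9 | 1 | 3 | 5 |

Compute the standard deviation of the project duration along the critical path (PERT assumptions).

3.16 days

te_Task 1 = (7 + 4·10 + 13)/6 = 60/6 = 10; σ²_Task 1 = ((13−7)/6)² = 1.000
te_Task 2 = (1 + 4·4 + 13)/6 = 30/6 = 5; σ²_Task 2 = ((13−1)/6)² = 4.000
te_Task 3 = (3 + 4·5 + 13)/6 = 36/6 = 6; σ²_Task 3 = ((13−3)/6)² = 2.778
te_Task 4 = (8 + 4·13 + 24)/6 = 84/6 = 14; σ²_Task 4 = ((24−8)/6)² = 7.111
te_Task 5 = (2 + 4·5 + 14)/6 = 36/6 = 6; σ²_Task 5 = ((14−2)/6)² = 4.000
te_Task 6 = (10 + 4·13 + 22)/6 = 84/6 = 14; σ²_Task 6 = ((22−10)/6)² = 4.000
te_Task 7 = (7 + 4·13 + 25)/6 = 84/6 = 14; σ²_Task 7 = ((25−7)/6)² = 9.000
te_Task 8 = (6 + 4·9 + 12)/6 = 54/6 = 9; σ²_Task 8 = ((12−6)/6)² = 1.000
te_Task 9 = (9 + 4·14 + 19)/6 = 84/6 = 14; σ²_Task 9 = ((19−9)/6)² = 2.778
te_Task 10 = (1 + 4·3 + 5)/6 = 18/6 = 3; σ²_Task 10 = ((5−1)/6)² = 0.444

Forward pass:
ES_Task 1 = 0; EF_Task 1 = 10
ES_Task 2 = 0; EF_Task 2 = 5
ES_Task 3 = 0; EF_Task 3 = 6
ES_Task 4 = 0; EF_Task 4 = 14
ES_Task 5 = 5; EF_Task 5 = 5+6 = 11
ES_Task 6 = 6; EF_Task 6 = 6+14 = 20
ES_Task 7 = max(EF_Task 3=6, EF_Task 5=11) = 11; EF_Task 7 = 11+14 = 25
ES_Task 8 = 10; EF_Task 8 = 10+9 = 19
ES_Task 9 = max(EF_Task 2=5, EF_Task 6=20) = 20; EF_Task 9 = 20+14 = 34
ES_Task 10 = max(EF_Task 4=14, EF_Task 7=25, EF_Task 8=19, EF_Task 9=34) = 34; EF_Task 10 = 34+3 = 37
Expected project duration μ = 37 days. Critical path: Task 3 → Task 6 → Task 9 → Task 10.

Variance along critical path = 2.778 + 4.000 + 2.778 + 0.444 = 10.000
σ = √10.000 = 3.162 days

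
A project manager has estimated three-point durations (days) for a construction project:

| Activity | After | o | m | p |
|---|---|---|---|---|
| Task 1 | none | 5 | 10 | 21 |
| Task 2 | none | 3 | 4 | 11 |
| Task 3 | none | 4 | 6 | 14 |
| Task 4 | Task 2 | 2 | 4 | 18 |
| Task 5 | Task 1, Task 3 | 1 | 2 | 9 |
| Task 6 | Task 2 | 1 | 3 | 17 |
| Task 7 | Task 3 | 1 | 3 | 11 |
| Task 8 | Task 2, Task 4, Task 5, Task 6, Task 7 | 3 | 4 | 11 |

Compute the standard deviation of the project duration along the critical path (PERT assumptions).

te_Task 1 = (5 + 4·10 + 21)/6 = 66/6 = 11; σ²_Task 1 = ((21−5)/6)² = 7.111
te_Task 2 = (3 + 4·4 + 11)/6 = 30/6 = 5; σ²_Task 2 = ((11−3)/6)² = 1.778
te_Task 3 = (4 + 4·6 + 14)/6 = 42/6 = 7; σ²_Task 3 = ((14−4)/6)² = 2.778
te_Task 4 = (2 + 4·4 + 18)/6 = 36/6 = 6; σ²_Task 4 = ((18−2)/6)² = 7.111
te_Task 5 = (1 + 4·2 + 9)/6 = 18/6 = 3; σ²_Task 5 = ((9−1)/6)² = 1.778
te_Task 6 = (1 + 4·3 + 17)/6 = 30/6 = 5; σ²_Task 6 = ((17−1)/6)² = 7.111
te_Task 7 = (1 + 4·3 + 11)/6 = 24/6 = 4; σ²_Task 7 = ((11−1)/6)² = 2.778
te_Task 8 = (3 + 4·4 + 11)/6 = 30/6 = 5; σ²_Task 8 = ((11−3)/6)² = 1.778

Forward pass:
ES_Task 1 = 0; EF_Task 1 = 11
ES_Task 2 = 0; EF_Task 2 = 5
ES_Task 3 = 0; EF_Task 3 = 7
ES_Task 4 = 5; EF_Task 4 = 5+6 = 11
ES_Task 5 = max(EF_Task 1=11, EF_Task 3=7) = 11; EF_Task 5 = 11+3 = 14
ES_Task 6 = 5; EF_Task 6 = 5+5 = 10
ES_Task 7 = 7; EF_Task 7 = 7+4 = 11
ES_Task 8 = max(EF_Task 2=5, EF_Task 4=11, EF_Task 5=14, EF_Task 6=10, EF_Task 7=11) = 14; EF_Task 8 = 14+5 = 19
Expected project duration μ = 19 days. Critical path: Task 1 → Task 5 → Task 8.

Variance along critical path = 7.111 + 1.778 + 1.778 = 10.667
σ = √10.667 = 3.266 days

3.27 days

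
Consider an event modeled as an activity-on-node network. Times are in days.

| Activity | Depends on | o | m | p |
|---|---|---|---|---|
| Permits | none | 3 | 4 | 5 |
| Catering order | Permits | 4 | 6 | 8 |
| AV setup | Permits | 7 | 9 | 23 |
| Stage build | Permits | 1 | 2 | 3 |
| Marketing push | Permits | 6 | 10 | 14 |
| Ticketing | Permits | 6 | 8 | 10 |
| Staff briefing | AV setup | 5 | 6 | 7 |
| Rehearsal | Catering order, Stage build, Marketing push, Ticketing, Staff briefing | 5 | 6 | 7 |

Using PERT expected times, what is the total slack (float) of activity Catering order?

te_Permits = (3 + 4·4 + 5)/6 = 24/6 = 4
te_Catering order = (4 + 4·6 + 8)/6 = 36/6 = 6
te_AV setup = (7 + 4·9 + 23)/6 = 66/6 = 11
te_Stage build = (1 + 4·2 + 3)/6 = 12/6 = 2
te_Marketing push = (6 + 4·10 + 14)/6 = 60/6 = 10
te_Ticketing = (6 + 4·8 + 10)/6 = 48/6 = 8
te_Staff briefing = (5 + 4·6 + 7)/6 = 36/6 = 6
te_Rehearsal = (5 + 4·6 + 7)/6 = 36/6 = 6

Forward pass:
ES_Permits = 0; EF_Permits = 4
ES_Catering order = 4; EF_Catering order = 4+6 = 10
ES_AV setup = 4; EF_AV setup = 4+11 = 15
ES_Stage build = 4; EF_Stage build = 4+2 = 6
ES_Marketing push = 4; EF_Marketing push = 4+10 = 14
ES_Ticketing = 4; EF_Ticketing = 4+8 = 12
ES_Staff briefing = 15; EF_Staff briefing = 15+6 = 21
ES_Rehearsal = max(EF_Catering order=10, EF_Stage build=6, EF_Marketing push=14, EF_Ticketing=12, EF_Staff briefing=21) = 21; EF_Rehearsal = 21+6 = 27
Expected project duration μ = 27 days. Critical path: Permits → AV setup → Staff briefing → Rehearsal.

Backward pass:
LF_Rehearsal = 27; LS_Rehearsal = 27−6 = 21
LF_Staff briefing = LS_Rehearsal = 21; LS_Staff briefing = 21−6 = 15
LF_Ticketing = LS_Rehearsal = 21; LS_Ticketing = 21−8 = 13
LF_Marketing push = LS_Rehearsal = 21; LS_Marketing push = 21−10 = 11
LF_Stage build = LS_Rehearsal = 21; LS_Stage build = 21−2 = 19
LF_AV setup = LS_Staff briefing = 15; LS_AV setup = 15−11 = 4
LF_Catering order = LS_Rehearsal = 21; LS_Catering order = 21−6 = 15
LF_Permits = min(LS_Catering order=15, LS_AV setup=4, LS_Stage build=19, LS_Marketing push=11, LS_Ticketing=13) = 4; LS_Permits = 4−4 = 0
Slack_Catering order = LS_Catering order − ES_Catering order = 15 − 4 = 11

11 days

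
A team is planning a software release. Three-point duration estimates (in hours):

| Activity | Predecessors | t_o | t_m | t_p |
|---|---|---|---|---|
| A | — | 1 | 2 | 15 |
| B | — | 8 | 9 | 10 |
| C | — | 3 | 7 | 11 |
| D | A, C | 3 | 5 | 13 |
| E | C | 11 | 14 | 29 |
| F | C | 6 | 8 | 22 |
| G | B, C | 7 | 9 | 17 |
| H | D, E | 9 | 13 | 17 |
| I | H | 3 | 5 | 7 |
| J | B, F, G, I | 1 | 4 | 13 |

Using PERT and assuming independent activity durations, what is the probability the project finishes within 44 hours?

0.314

te_A = (1 + 4·2 + 15)/6 = 24/6 = 4; σ²_A = ((15−1)/6)² = 5.444
te_B = (8 + 4·9 + 10)/6 = 54/6 = 9; σ²_B = ((10−8)/6)² = 0.111
te_C = (3 + 4·7 + 11)/6 = 42/6 = 7; σ²_C = ((11−3)/6)² = 1.778
te_D = (3 + 4·5 + 13)/6 = 36/6 = 6; σ²_D = ((13−3)/6)² = 2.778
te_E = (11 + 4·14 + 29)/6 = 96/6 = 16; σ²_E = ((29−11)/6)² = 9.000
te_F = (6 + 4·8 + 22)/6 = 60/6 = 10; σ²_F = ((22−6)/6)² = 7.111
te_G = (7 + 4·9 + 17)/6 = 60/6 = 10; σ²_G = ((17−7)/6)² = 2.778
te_H = (9 + 4·13 + 17)/6 = 78/6 = 13; σ²_H = ((17−9)/6)² = 1.778
te_I = (3 + 4·5 + 7)/6 = 30/6 = 5; σ²_I = ((7−3)/6)² = 0.444
te_J = (1 + 4·4 + 13)/6 = 30/6 = 5; σ²_J = ((13−1)/6)² = 4.000

Forward pass:
ES_A = 0; EF_A = 4
ES_B = 0; EF_B = 9
ES_C = 0; EF_C = 7
ES_D = max(EF_A=4, EF_C=7) = 7; EF_D = 7+6 = 13
ES_E = 7; EF_E = 7+16 = 23
ES_F = 7; EF_F = 7+10 = 17
ES_G = max(EF_B=9, EF_C=7) = 9; EF_G = 9+10 = 19
ES_H = max(EF_D=13, EF_E=23) = 23; EF_H = 23+13 = 36
ES_I = 36; EF_I = 36+5 = 41
ES_J = max(EF_B=9, EF_F=17, EF_G=19, EF_I=41) = 41; EF_J = 41+5 = 46
Expected project duration μ = 46 hours. Critical path: C → E → H → I → J.

Variance along critical path = 1.778 + 9.000 + 1.778 + 0.444 + 4.000 = 17.000; σ = √17.000 = 4.123 hours.
Z = (44 − 46) / 4.123 = -0.485
P(T ≤ 44) = Φ(-0.485) ≈ 0.314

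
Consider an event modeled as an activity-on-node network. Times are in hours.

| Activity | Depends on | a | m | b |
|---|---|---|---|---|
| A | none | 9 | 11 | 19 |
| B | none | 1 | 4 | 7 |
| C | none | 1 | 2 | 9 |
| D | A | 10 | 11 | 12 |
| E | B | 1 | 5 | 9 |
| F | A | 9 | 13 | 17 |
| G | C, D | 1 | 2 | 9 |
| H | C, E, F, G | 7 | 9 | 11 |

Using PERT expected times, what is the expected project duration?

35 hours

te_A = (9 + 4·11 + 19)/6 = 72/6 = 12
te_B = (1 + 4·4 + 7)/6 = 24/6 = 4
te_C = (1 + 4·2 + 9)/6 = 18/6 = 3
te_D = (10 + 4·11 + 12)/6 = 66/6 = 11
te_E = (1 + 4·5 + 9)/6 = 30/6 = 5
te_F = (9 + 4·13 + 17)/6 = 78/6 = 13
te_G = (1 + 4·2 + 9)/6 = 18/6 = 3
te_H = (7 + 4·9 + 11)/6 = 54/6 = 9

Forward pass:
ES_A = 0; EF_A = 12
ES_B = 0; EF_B = 4
ES_C = 0; EF_C = 3
ES_D = 12; EF_D = 12+11 = 23
ES_E = 4; EF_E = 4+5 = 9
ES_F = 12; EF_F = 12+13 = 25
ES_G = max(EF_C=3, EF_D=23) = 23; EF_G = 23+3 = 26
ES_H = max(EF_C=3, EF_E=9, EF_F=25, EF_G=26) = 26; EF_H = 26+9 = 35
Expected project duration μ = 35 hours. Critical path: A → D → G → H.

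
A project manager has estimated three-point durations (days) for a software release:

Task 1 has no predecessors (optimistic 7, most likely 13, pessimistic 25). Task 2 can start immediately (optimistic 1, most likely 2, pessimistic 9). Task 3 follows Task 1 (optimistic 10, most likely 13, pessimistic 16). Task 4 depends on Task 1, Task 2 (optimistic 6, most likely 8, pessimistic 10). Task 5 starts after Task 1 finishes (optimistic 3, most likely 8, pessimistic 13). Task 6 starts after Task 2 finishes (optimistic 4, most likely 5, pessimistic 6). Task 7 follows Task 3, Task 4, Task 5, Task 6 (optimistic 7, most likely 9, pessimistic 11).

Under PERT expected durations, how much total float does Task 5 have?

te_Task 1 = (7 + 4·13 + 25)/6 = 84/6 = 14
te_Task 2 = (1 + 4·2 + 9)/6 = 18/6 = 3
te_Task 3 = (10 + 4·13 + 16)/6 = 78/6 = 13
te_Task 4 = (6 + 4·8 + 10)/6 = 48/6 = 8
te_Task 5 = (3 + 4·8 + 13)/6 = 48/6 = 8
te_Task 6 = (4 + 4·5 + 6)/6 = 30/6 = 5
te_Task 7 = (7 + 4·9 + 11)/6 = 54/6 = 9

Forward pass:
ES_Task 1 = 0; EF_Task 1 = 14
ES_Task 2 = 0; EF_Task 2 = 3
ES_Task 3 = 14; EF_Task 3 = 14+13 = 27
ES_Task 4 = max(EF_Task 1=14, EF_Task 2=3) = 14; EF_Task 4 = 14+8 = 22
ES_Task 5 = 14; EF_Task 5 = 14+8 = 22
ES_Task 6 = 3; EF_Task 6 = 3+5 = 8
ES_Task 7 = max(EF_Task 3=27, EF_Task 4=22, EF_Task 5=22, EF_Task 6=8) = 27; EF_Task 7 = 27+9 = 36
Expected project duration μ = 36 days. Critical path: Task 1 → Task 3 → Task 7.

Backward pass:
LF_Task 7 = 36; LS_Task 7 = 36−9 = 27
LF_Task 6 = LS_Task 7 = 27; LS_Task 6 = 27−5 = 22
LF_Task 5 = LS_Task 7 = 27; LS_Task 5 = 27−8 = 19
LF_Task 4 = LS_Task 7 = 27; LS_Task 4 = 27−8 = 19
LF_Task 3 = LS_Task 7 = 27; LS_Task 3 = 27−13 = 14
LF_Task 2 = min(LS_Task 4=19, LS_Task 6=22) = 19; LS_Task 2 = 19−3 = 16
LF_Task 1 = min(LS_Task 3=14, LS_Task 4=19, LS_Task 5=19) = 14; LS_Task 1 = 14−14 = 0
Slack_Task 5 = LS_Task 5 − ES_Task 5 = 19 − 14 = 5

5 days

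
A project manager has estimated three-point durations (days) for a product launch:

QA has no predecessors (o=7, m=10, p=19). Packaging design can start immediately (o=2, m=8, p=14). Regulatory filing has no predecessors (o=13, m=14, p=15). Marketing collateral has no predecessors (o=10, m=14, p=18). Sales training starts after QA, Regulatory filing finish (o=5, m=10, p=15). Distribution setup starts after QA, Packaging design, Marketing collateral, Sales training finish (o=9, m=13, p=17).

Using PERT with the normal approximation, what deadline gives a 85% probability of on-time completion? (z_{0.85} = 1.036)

39.2 days

te_QA = (7 + 4·10 + 19)/6 = 66/6 = 11; σ²_QA = ((19−7)/6)² = 4.000
te_Packaging design = (2 + 4·8 + 14)/6 = 48/6 = 8; σ²_Packaging design = ((14−2)/6)² = 4.000
te_Regulatory filing = (13 + 4·14 + 15)/6 = 84/6 = 14; σ²_Regulatory filing = ((15−13)/6)² = 0.111
te_Marketing collateral = (10 + 4·14 + 18)/6 = 84/6 = 14; σ²_Marketing collateral = ((18−10)/6)² = 1.778
te_Sales training = (5 + 4·10 + 15)/6 = 60/6 = 10; σ²_Sales training = ((15−5)/6)² = 2.778
te_Distribution setup = (9 + 4·13 + 17)/6 = 78/6 = 13; σ²_Distribution setup = ((17−9)/6)² = 1.778

Forward pass:
ES_QA = 0; EF_QA = 11
ES_Packaging design = 0; EF_Packaging design = 8
ES_Regulatory filing = 0; EF_Regulatory filing = 14
ES_Marketing collateral = 0; EF_Marketing collateral = 14
ES_Sales training = max(EF_QA=11, EF_Regulatory filing=14) = 14; EF_Sales training = 14+10 = 24
ES_Distribution setup = max(EF_QA=11, EF_Packaging design=8, EF_Marketing collateral=14, EF_Sales training=24) = 24; EF_Distribution setup = 24+13 = 37
Expected project duration μ = 37 days. Critical path: Regulatory filing → Sales training → Distribution setup.

Variance along critical path = 0.111 + 2.778 + 1.778 = 4.667; σ = 2.160 days.
D = μ + z·σ = 37 + 1.036·2.160 = 39.2 days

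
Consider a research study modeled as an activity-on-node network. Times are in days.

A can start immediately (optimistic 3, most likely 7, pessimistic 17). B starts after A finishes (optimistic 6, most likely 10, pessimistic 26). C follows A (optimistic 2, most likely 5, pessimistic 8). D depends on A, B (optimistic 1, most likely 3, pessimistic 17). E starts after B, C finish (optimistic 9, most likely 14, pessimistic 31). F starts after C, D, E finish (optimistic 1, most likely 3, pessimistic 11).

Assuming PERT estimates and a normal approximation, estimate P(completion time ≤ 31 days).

te_A = (3 + 4·7 + 17)/6 = 48/6 = 8; σ²_A = ((17−3)/6)² = 5.444
te_B = (6 + 4·10 + 26)/6 = 72/6 = 12; σ²_B = ((26−6)/6)² = 11.111
te_C = (2 + 4·5 + 8)/6 = 30/6 = 5; σ²_C = ((8−2)/6)² = 1.000
te_D = (1 + 4·3 + 17)/6 = 30/6 = 5; σ²_D = ((17−1)/6)² = 7.111
te_E = (9 + 4·14 + 31)/6 = 96/6 = 16; σ²_E = ((31−9)/6)² = 13.444
te_F = (1 + 4·3 + 11)/6 = 24/6 = 4; σ²_F = ((11−1)/6)² = 2.778

Forward pass:
ES_A = 0; EF_A = 8
ES_B = 8; EF_B = 8+12 = 20
ES_C = 8; EF_C = 8+5 = 13
ES_D = max(EF_A=8, EF_B=20) = 20; EF_D = 20+5 = 25
ES_E = max(EF_B=20, EF_C=13) = 20; EF_E = 20+16 = 36
ES_F = max(EF_C=13, EF_D=25, EF_E=36) = 36; EF_F = 36+4 = 40
Expected project duration μ = 40 days. Critical path: A → B → E → F.

Variance along critical path = 5.444 + 11.111 + 13.444 + 2.778 = 32.778; σ = √32.778 = 5.725 days.
Z = (31 − 40) / 5.725 = -1.572
P(T ≤ 31) = Φ(-1.572) ≈ 0.058

0.058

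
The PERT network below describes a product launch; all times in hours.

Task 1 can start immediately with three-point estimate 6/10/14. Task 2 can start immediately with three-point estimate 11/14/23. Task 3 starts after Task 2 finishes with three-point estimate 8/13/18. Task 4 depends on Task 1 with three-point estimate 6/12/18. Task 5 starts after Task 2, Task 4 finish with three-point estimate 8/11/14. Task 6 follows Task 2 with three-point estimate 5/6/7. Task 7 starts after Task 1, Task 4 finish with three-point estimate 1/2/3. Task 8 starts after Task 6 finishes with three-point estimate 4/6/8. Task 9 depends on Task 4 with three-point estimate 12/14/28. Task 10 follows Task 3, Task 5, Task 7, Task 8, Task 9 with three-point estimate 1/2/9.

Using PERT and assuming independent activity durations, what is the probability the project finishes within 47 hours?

0.941

te_Task 1 = (6 + 4·10 + 14)/6 = 60/6 = 10; σ²_Task 1 = ((14−6)/6)² = 1.778
te_Task 2 = (11 + 4·14 + 23)/6 = 90/6 = 15; σ²_Task 2 = ((23−11)/6)² = 4.000
te_Task 3 = (8 + 4·13 + 18)/6 = 78/6 = 13; σ²_Task 3 = ((18−8)/6)² = 2.778
te_Task 4 = (6 + 4·12 + 18)/6 = 72/6 = 12; σ²_Task 4 = ((18−6)/6)² = 4.000
te_Task 5 = (8 + 4·11 + 14)/6 = 66/6 = 11; σ²_Task 5 = ((14−8)/6)² = 1.000
te_Task 6 = (5 + 4·6 + 7)/6 = 36/6 = 6; σ²_Task 6 = ((7−5)/6)² = 0.111
te_Task 7 = (1 + 4·2 + 3)/6 = 12/6 = 2; σ²_Task 7 = ((3−1)/6)² = 0.111
te_Task 8 = (4 + 4·6 + 8)/6 = 36/6 = 6; σ²_Task 8 = ((8−4)/6)² = 0.444
te_Task 9 = (12 + 4·14 + 28)/6 = 96/6 = 16; σ²_Task 9 = ((28−12)/6)² = 7.111
te_Task 10 = (1 + 4·2 + 9)/6 = 18/6 = 3; σ²_Task 10 = ((9−1)/6)² = 1.778

Forward pass:
ES_Task 1 = 0; EF_Task 1 = 10
ES_Task 2 = 0; EF_Task 2 = 15
ES_Task 3 = 15; EF_Task 3 = 15+13 = 28
ES_Task 4 = 10; EF_Task 4 = 10+12 = 22
ES_Task 5 = max(EF_Task 2=15, EF_Task 4=22) = 22; EF_Task 5 = 22+11 = 33
ES_Task 6 = 15; EF_Task 6 = 15+6 = 21
ES_Task 7 = max(EF_Task 1=10, EF_Task 4=22) = 22; EF_Task 7 = 22+2 = 24
ES_Task 8 = 21; EF_Task 8 = 21+6 = 27
ES_Task 9 = 22; EF_Task 9 = 22+16 = 38
ES_Task 10 = max(EF_Task 3=28, EF_Task 5=33, EF_Task 7=24, EF_Task 8=27, EF_Task 9=38) = 38; EF_Task 10 = 38+3 = 41
Expected project duration μ = 41 hours. Critical path: Task 1 → Task 4 → Task 9 → Task 10.

Variance along critical path = 1.778 + 4.000 + 7.111 + 1.778 = 14.667; σ = √14.667 = 3.830 hours.
Z = (47 − 41) / 3.830 = 1.567
P(T ≤ 47) = Φ(1.567) ≈ 0.941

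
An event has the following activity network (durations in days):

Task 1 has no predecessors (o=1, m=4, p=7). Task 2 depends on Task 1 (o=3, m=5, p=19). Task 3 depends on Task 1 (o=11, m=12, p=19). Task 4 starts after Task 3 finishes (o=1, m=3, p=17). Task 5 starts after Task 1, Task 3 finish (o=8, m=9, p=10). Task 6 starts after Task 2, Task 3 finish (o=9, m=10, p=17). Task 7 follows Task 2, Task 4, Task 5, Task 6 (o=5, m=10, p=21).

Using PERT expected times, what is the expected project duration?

39 days

te_Task 1 = (1 + 4·4 + 7)/6 = 24/6 = 4
te_Task 2 = (3 + 4·5 + 19)/6 = 42/6 = 7
te_Task 3 = (11 + 4·12 + 19)/6 = 78/6 = 13
te_Task 4 = (1 + 4·3 + 17)/6 = 30/6 = 5
te_Task 5 = (8 + 4·9 + 10)/6 = 54/6 = 9
te_Task 6 = (9 + 4·10 + 17)/6 = 66/6 = 11
te_Task 7 = (5 + 4·10 + 21)/6 = 66/6 = 11

Forward pass:
ES_Task 1 = 0; EF_Task 1 = 4
ES_Task 2 = 4; EF_Task 2 = 4+7 = 11
ES_Task 3 = 4; EF_Task 3 = 4+13 = 17
ES_Task 4 = 17; EF_Task 4 = 17+5 = 22
ES_Task 5 = max(EF_Task 1=4, EF_Task 3=17) = 17; EF_Task 5 = 17+9 = 26
ES_Task 6 = max(EF_Task 2=11, EF_Task 3=17) = 17; EF_Task 6 = 17+11 = 28
ES_Task 7 = max(EF_Task 2=11, EF_Task 4=22, EF_Task 5=26, EF_Task 6=28) = 28; EF_Task 7 = 28+11 = 39
Expected project duration μ = 39 days. Critical path: Task 1 → Task 3 → Task 6 → Task 7.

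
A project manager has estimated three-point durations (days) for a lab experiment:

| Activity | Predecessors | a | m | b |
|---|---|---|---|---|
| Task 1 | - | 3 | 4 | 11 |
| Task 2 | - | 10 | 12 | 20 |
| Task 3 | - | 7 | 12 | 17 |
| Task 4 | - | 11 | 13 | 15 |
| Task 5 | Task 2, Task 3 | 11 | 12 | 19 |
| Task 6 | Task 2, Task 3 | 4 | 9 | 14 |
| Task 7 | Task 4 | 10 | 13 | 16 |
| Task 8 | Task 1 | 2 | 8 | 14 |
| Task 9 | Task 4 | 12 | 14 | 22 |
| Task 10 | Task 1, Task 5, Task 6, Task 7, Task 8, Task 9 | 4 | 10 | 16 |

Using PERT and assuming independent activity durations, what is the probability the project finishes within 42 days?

0.932

te_Task 1 = (3 + 4·4 + 11)/6 = 30/6 = 5; σ²_Task 1 = ((11−3)/6)² = 1.778
te_Task 2 = (10 + 4·12 + 20)/6 = 78/6 = 13; σ²_Task 2 = ((20−10)/6)² = 2.778
te_Task 3 = (7 + 4·12 + 17)/6 = 72/6 = 12; σ²_Task 3 = ((17−7)/6)² = 2.778
te_Task 4 = (11 + 4·13 + 15)/6 = 78/6 = 13; σ²_Task 4 = ((15−11)/6)² = 0.444
te_Task 5 = (11 + 4·12 + 19)/6 = 78/6 = 13; σ²_Task 5 = ((19−11)/6)² = 1.778
te_Task 6 = (4 + 4·9 + 14)/6 = 54/6 = 9; σ²_Task 6 = ((14−4)/6)² = 2.778
te_Task 7 = (10 + 4·13 + 16)/6 = 78/6 = 13; σ²_Task 7 = ((16−10)/6)² = 1.000
te_Task 8 = (2 + 4·8 + 14)/6 = 48/6 = 8; σ²_Task 8 = ((14−2)/6)² = 4.000
te_Task 9 = (12 + 4·14 + 22)/6 = 90/6 = 15; σ²_Task 9 = ((22−12)/6)² = 2.778
te_Task 10 = (4 + 4·10 + 16)/6 = 60/6 = 10; σ²_Task 10 = ((16−4)/6)² = 4.000

Forward pass:
ES_Task 1 = 0; EF_Task 1 = 5
ES_Task 2 = 0; EF_Task 2 = 13
ES_Task 3 = 0; EF_Task 3 = 12
ES_Task 4 = 0; EF_Task 4 = 13
ES_Task 5 = max(EF_Task 2=13, EF_Task 3=12) = 13; EF_Task 5 = 13+13 = 26
ES_Task 6 = max(EF_Task 2=13, EF_Task 3=12) = 13; EF_Task 6 = 13+9 = 22
ES_Task 7 = 13; EF_Task 7 = 13+13 = 26
ES_Task 8 = 5; EF_Task 8 = 5+8 = 13
ES_Task 9 = 13; EF_Task 9 = 13+15 = 28
ES_Task 10 = max(EF_Task 1=5, EF_Task 5=26, EF_Task 6=22, EF_Task 7=26, EF_Task 8=13, EF_Task 9=28) = 28; EF_Task 10 = 28+10 = 38
Expected project duration μ = 38 days. Critical path: Task 4 → Task 9 → Task 10.

Variance along critical path = 0.444 + 2.778 + 4.000 = 7.222; σ = √7.222 = 2.687 days.
Z = (42 − 38) / 2.687 = 1.488
P(T ≤ 42) = Φ(1.488) ≈ 0.932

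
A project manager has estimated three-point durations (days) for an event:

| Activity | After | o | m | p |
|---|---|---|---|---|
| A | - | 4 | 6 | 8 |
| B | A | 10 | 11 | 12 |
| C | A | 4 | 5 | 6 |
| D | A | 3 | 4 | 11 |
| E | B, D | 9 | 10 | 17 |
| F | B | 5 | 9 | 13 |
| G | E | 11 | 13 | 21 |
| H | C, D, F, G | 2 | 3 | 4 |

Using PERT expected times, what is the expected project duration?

45 days

te_A = (4 + 4·6 + 8)/6 = 36/6 = 6
te_B = (10 + 4·11 + 12)/6 = 66/6 = 11
te_C = (4 + 4·5 + 6)/6 = 30/6 = 5
te_D = (3 + 4·4 + 11)/6 = 30/6 = 5
te_E = (9 + 4·10 + 17)/6 = 66/6 = 11
te_F = (5 + 4·9 + 13)/6 = 54/6 = 9
te_G = (11 + 4·13 + 21)/6 = 84/6 = 14
te_H = (2 + 4·3 + 4)/6 = 18/6 = 3

Forward pass:
ES_A = 0; EF_A = 6
ES_B = 6; EF_B = 6+11 = 17
ES_C = 6; EF_C = 6+5 = 11
ES_D = 6; EF_D = 6+5 = 11
ES_E = max(EF_B=17, EF_D=11) = 17; EF_E = 17+11 = 28
ES_F = 17; EF_F = 17+9 = 26
ES_G = 28; EF_G = 28+14 = 42
ES_H = max(EF_C=11, EF_D=11, EF_F=26, EF_G=42) = 42; EF_H = 42+3 = 45
Expected project duration μ = 45 days. Critical path: A → B → E → G → H.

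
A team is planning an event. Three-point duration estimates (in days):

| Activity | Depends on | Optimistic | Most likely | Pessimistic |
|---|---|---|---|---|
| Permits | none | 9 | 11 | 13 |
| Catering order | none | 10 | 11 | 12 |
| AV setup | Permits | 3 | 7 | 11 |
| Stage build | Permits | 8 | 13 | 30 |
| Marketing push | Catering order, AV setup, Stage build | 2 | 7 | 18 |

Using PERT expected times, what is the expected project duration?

34 days

te_Permits = (9 + 4·11 + 13)/6 = 66/6 = 11
te_Catering order = (10 + 4·11 + 12)/6 = 66/6 = 11
te_AV setup = (3 + 4·7 + 11)/6 = 42/6 = 7
te_Stage build = (8 + 4·13 + 30)/6 = 90/6 = 15
te_Marketing push = (2 + 4·7 + 18)/6 = 48/6 = 8

Forward pass:
ES_Permits = 0; EF_Permits = 11
ES_Catering order = 0; EF_Catering order = 11
ES_AV setup = 11; EF_AV setup = 11+7 = 18
ES_Stage build = 11; EF_Stage build = 11+15 = 26
ES_Marketing push = max(EF_Catering order=11, EF_AV setup=18, EF_Stage build=26) = 26; EF_Marketing push = 26+8 = 34
Expected project duration μ = 34 days. Critical path: Permits → Stage build → Marketing push.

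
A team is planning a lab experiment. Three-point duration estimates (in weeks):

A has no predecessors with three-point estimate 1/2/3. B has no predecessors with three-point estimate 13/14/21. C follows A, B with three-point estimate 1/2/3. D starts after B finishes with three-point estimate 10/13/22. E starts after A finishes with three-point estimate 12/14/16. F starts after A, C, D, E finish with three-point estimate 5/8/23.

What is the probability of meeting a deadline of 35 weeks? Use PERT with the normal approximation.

0.149

te_A = (1 + 4·2 + 3)/6 = 12/6 = 2; σ²_A = ((3−1)/6)² = 0.111
te_B = (13 + 4·14 + 21)/6 = 90/6 = 15; σ²_B = ((21−13)/6)² = 1.778
te_C = (1 + 4·2 + 3)/6 = 12/6 = 2; σ²_C = ((3−1)/6)² = 0.111
te_D = (10 + 4·13 + 22)/6 = 84/6 = 14; σ²_D = ((22−10)/6)² = 4.000
te_E = (12 + 4·14 + 16)/6 = 84/6 = 14; σ²_E = ((16−12)/6)² = 0.444
te_F = (5 + 4·8 + 23)/6 = 60/6 = 10; σ²_F = ((23−5)/6)² = 9.000

Forward pass:
ES_A = 0; EF_A = 2
ES_B = 0; EF_B = 15
ES_C = max(EF_A=2, EF_B=15) = 15; EF_C = 15+2 = 17
ES_D = 15; EF_D = 15+14 = 29
ES_E = 2; EF_E = 2+14 = 16
ES_F = max(EF_A=2, EF_C=17, EF_D=29, EF_E=16) = 29; EF_F = 29+10 = 39
Expected project duration μ = 39 weeks. Critical path: B → D → F.

Variance along critical path = 1.778 + 4.000 + 9.000 = 14.778; σ = √14.778 = 3.844 weeks.
Z = (35 − 39) / 3.844 = -1.041
P(T ≤ 35) = Φ(-1.041) ≈ 0.149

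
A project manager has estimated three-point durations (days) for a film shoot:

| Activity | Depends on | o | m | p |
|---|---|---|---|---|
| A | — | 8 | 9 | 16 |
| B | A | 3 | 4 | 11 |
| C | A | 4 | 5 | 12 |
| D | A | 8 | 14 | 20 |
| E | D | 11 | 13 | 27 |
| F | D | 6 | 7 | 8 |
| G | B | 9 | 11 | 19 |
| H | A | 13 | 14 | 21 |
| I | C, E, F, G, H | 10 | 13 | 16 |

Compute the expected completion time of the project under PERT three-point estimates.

te_A = (8 + 4·9 + 16)/6 = 60/6 = 10
te_B = (3 + 4·4 + 11)/6 = 30/6 = 5
te_C = (4 + 4·5 + 12)/6 = 36/6 = 6
te_D = (8 + 4·14 + 20)/6 = 84/6 = 14
te_E = (11 + 4·13 + 27)/6 = 90/6 = 15
te_F = (6 + 4·7 + 8)/6 = 42/6 = 7
te_G = (9 + 4·11 + 19)/6 = 72/6 = 12
te_H = (13 + 4·14 + 21)/6 = 90/6 = 15
te_I = (10 + 4·13 + 16)/6 = 78/6 = 13

Forward pass:
ES_A = 0; EF_A = 10
ES_B = 10; EF_B = 10+5 = 15
ES_C = 10; EF_C = 10+6 = 16
ES_D = 10; EF_D = 10+14 = 24
ES_E = 24; EF_E = 24+15 = 39
ES_F = 24; EF_F = 24+7 = 31
ES_G = 15; EF_G = 15+12 = 27
ES_H = 10; EF_H = 10+15 = 25
ES_I = max(EF_C=16, EF_E=39, EF_F=31, EF_G=27, EF_H=25) = 39; EF_I = 39+13 = 52
Expected project duration μ = 52 days. Critical path: A → D → E → I.

52 days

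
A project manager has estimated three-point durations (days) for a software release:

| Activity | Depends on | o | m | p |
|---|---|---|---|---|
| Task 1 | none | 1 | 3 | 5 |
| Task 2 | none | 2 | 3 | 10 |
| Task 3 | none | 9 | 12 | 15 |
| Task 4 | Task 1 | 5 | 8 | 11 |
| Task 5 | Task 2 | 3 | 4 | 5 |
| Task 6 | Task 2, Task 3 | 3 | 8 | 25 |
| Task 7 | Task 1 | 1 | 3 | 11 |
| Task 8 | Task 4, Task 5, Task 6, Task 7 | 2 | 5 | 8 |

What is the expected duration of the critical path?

27 days

te_Task 1 = (1 + 4·3 + 5)/6 = 18/6 = 3
te_Task 2 = (2 + 4·3 + 10)/6 = 24/6 = 4
te_Task 3 = (9 + 4·12 + 15)/6 = 72/6 = 12
te_Task 4 = (5 + 4·8 + 11)/6 = 48/6 = 8
te_Task 5 = (3 + 4·4 + 5)/6 = 24/6 = 4
te_Task 6 = (3 + 4·8 + 25)/6 = 60/6 = 10
te_Task 7 = (1 + 4·3 + 11)/6 = 24/6 = 4
te_Task 8 = (2 + 4·5 + 8)/6 = 30/6 = 5

Forward pass:
ES_Task 1 = 0; EF_Task 1 = 3
ES_Task 2 = 0; EF_Task 2 = 4
ES_Task 3 = 0; EF_Task 3 = 12
ES_Task 4 = 3; EF_Task 4 = 3+8 = 11
ES_Task 5 = 4; EF_Task 5 = 4+4 = 8
ES_Task 6 = max(EF_Task 2=4, EF_Task 3=12) = 12; EF_Task 6 = 12+10 = 22
ES_Task 7 = 3; EF_Task 7 = 3+4 = 7
ES_Task 8 = max(EF_Task 4=11, EF_Task 5=8, EF_Task 6=22, EF_Task 7=7) = 22; EF_Task 8 = 22+5 = 27
Expected project duration μ = 27 days. Critical path: Task 3 → Task 6 → Task 8.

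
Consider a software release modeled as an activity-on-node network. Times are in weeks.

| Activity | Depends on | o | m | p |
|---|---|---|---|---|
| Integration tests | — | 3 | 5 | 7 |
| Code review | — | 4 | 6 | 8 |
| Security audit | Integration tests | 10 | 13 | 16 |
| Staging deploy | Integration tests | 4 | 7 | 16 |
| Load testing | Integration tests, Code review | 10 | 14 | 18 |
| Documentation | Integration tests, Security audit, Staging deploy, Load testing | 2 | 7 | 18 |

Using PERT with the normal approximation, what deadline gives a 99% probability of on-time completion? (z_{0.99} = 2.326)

te_Integration tests = (3 + 4·5 + 7)/6 = 30/6 = 5; σ²_Integration tests = ((7−3)/6)² = 0.444
te_Code review = (4 + 4·6 + 8)/6 = 36/6 = 6; σ²_Code review = ((8−4)/6)² = 0.444
te_Security audit = (10 + 4·13 + 16)/6 = 78/6 = 13; σ²_Security audit = ((16−10)/6)² = 1.000
te_Staging deploy = (4 + 4·7 + 16)/6 = 48/6 = 8; σ²_Staging deploy = ((16−4)/6)² = 4.000
te_Load testing = (10 + 4·14 + 18)/6 = 84/6 = 14; σ²_Load testing = ((18−10)/6)² = 1.778
te_Documentation = (2 + 4·7 + 18)/6 = 48/6 = 8; σ²_Documentation = ((18−2)/6)² = 7.111

Forward pass:
ES_Integration tests = 0; EF_Integration tests = 5
ES_Code review = 0; EF_Code review = 6
ES_Security audit = 5; EF_Security audit = 5+13 = 18
ES_Staging deploy = 5; EF_Staging deploy = 5+8 = 13
ES_Load testing = max(EF_Integration tests=5, EF_Code review=6) = 6; EF_Load testing = 6+14 = 20
ES_Documentation = max(EF_Integration tests=5, EF_Security audit=18, EF_Staging deploy=13, EF_Load testing=20) = 20; EF_Documentation = 20+8 = 28
Expected project duration μ = 28 weeks. Critical path: Code review → Load testing → Documentation.

Variance along critical path = 0.444 + 1.778 + 7.111 = 9.333; σ = 3.055 weeks.
D = μ + z·σ = 28 + 2.326·3.055 = 35.1 weeks

35.1 weeks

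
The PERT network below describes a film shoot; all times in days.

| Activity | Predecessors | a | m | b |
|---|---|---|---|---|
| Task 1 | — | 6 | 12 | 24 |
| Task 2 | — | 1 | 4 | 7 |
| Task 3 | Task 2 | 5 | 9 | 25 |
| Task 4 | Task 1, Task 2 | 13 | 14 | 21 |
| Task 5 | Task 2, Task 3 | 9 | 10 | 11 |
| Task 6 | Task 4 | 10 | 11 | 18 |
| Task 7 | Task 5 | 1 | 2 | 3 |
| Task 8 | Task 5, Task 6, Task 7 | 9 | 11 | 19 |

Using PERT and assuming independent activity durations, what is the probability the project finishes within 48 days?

0.154

te_Task 1 = (6 + 4·12 + 24)/6 = 78/6 = 13; σ²_Task 1 = ((24−6)/6)² = 9.000
te_Task 2 = (1 + 4·4 + 7)/6 = 24/6 = 4; σ²_Task 2 = ((7−1)/6)² = 1.000
te_Task 3 = (5 + 4·9 + 25)/6 = 66/6 = 11; σ²_Task 3 = ((25−5)/6)² = 11.111
te_Task 4 = (13 + 4·14 + 21)/6 = 90/6 = 15; σ²_Task 4 = ((21−13)/6)² = 1.778
te_Task 5 = (9 + 4·10 + 11)/6 = 60/6 = 10; σ²_Task 5 = ((11−9)/6)² = 0.111
te_Task 6 = (10 + 4·11 + 18)/6 = 72/6 = 12; σ²_Task 6 = ((18−10)/6)² = 1.778
te_Task 7 = (1 + 4·2 + 3)/6 = 12/6 = 2; σ²_Task 7 = ((3−1)/6)² = 0.111
te_Task 8 = (9 + 4·11 + 19)/6 = 72/6 = 12; σ²_Task 8 = ((19−9)/6)² = 2.778

Forward pass:
ES_Task 1 = 0; EF_Task 1 = 13
ES_Task 2 = 0; EF_Task 2 = 4
ES_Task 3 = 4; EF_Task 3 = 4+11 = 15
ES_Task 4 = max(EF_Task 1=13, EF_Task 2=4) = 13; EF_Task 4 = 13+15 = 28
ES_Task 5 = max(EF_Task 2=4, EF_Task 3=15) = 15; EF_Task 5 = 15+10 = 25
ES_Task 6 = 28; EF_Task 6 = 28+12 = 40
ES_Task 7 = 25; EF_Task 7 = 25+2 = 27
ES_Task 8 = max(EF_Task 5=25, EF_Task 6=40, EF_Task 7=27) = 40; EF_Task 8 = 40+12 = 52
Expected project duration μ = 52 days. Critical path: Task 1 → Task 4 → Task 6 → Task 8.

Variance along critical path = 9.000 + 1.778 + 1.778 + 2.778 = 15.333; σ = √15.333 = 3.916 days.
Z = (48 − 52) / 3.916 = -1.022
P(T ≤ 48) = Φ(-1.022) ≈ 0.154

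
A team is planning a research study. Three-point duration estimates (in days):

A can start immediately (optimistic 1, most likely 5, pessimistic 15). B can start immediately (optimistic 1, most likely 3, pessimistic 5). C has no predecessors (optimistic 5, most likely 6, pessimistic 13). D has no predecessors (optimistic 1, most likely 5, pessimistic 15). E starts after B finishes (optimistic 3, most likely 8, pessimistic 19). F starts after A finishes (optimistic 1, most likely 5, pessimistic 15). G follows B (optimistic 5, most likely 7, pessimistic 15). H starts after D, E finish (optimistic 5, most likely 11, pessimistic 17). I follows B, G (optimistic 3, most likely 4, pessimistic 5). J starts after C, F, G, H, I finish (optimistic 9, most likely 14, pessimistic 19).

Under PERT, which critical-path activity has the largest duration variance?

E

te_A = (1 + 4·5 + 15)/6 = 36/6 = 6; σ²_A = ((15−1)/6)² = 5.444
te_B = (1 + 4·3 + 5)/6 = 18/6 = 3; σ²_B = ((5−1)/6)² = 0.444
te_C = (5 + 4·6 + 13)/6 = 42/6 = 7; σ²_C = ((13−5)/6)² = 1.778
te_D = (1 + 4·5 + 15)/6 = 36/6 = 6; σ²_D = ((15−1)/6)² = 5.444
te_E = (3 + 4·8 + 19)/6 = 54/6 = 9; σ²_E = ((19−3)/6)² = 7.111
te_F = (1 + 4·5 + 15)/6 = 36/6 = 6; σ²_F = ((15−1)/6)² = 5.444
te_G = (5 + 4·7 + 15)/6 = 48/6 = 8; σ²_G = ((15−5)/6)² = 2.778
te_H = (5 + 4·11 + 17)/6 = 66/6 = 11; σ²_H = ((17−5)/6)² = 4.000
te_I = (3 + 4·4 + 5)/6 = 24/6 = 4; σ²_I = ((5−3)/6)² = 0.111
te_J = (9 + 4·14 + 19)/6 = 84/6 = 14; σ²_J = ((19−9)/6)² = 2.778

Forward pass:
ES_A = 0; EF_A = 6
ES_B = 0; EF_B = 3
ES_C = 0; EF_C = 7
ES_D = 0; EF_D = 6
ES_E = 3; EF_E = 3+9 = 12
ES_F = 6; EF_F = 6+6 = 12
ES_G = 3; EF_G = 3+8 = 11
ES_H = max(EF_D=6, EF_E=12) = 12; EF_H = 12+11 = 23
ES_I = max(EF_B=3, EF_G=11) = 11; EF_I = 11+4 = 15
ES_J = max(EF_C=7, EF_F=12, EF_G=11, EF_H=23, EF_I=15) = 23; EF_J = 23+14 = 37
Expected project duration μ = 37 days. Critical path: B → E → H → J.

Variances on critical path: σ²_B=0.444, σ²_E=7.111, σ²_H=4.000, σ²_J=2.778.
Largest is σ²_E = 7.111.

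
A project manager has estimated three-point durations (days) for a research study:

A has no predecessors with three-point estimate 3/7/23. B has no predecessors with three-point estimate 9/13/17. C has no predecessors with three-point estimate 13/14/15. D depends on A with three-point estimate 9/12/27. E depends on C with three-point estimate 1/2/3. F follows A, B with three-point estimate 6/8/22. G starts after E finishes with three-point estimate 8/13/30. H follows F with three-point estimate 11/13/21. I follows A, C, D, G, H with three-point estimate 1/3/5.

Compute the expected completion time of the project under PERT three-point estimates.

te_A = (3 + 4·7 + 23)/6 = 54/6 = 9
te_B = (9 + 4·13 + 17)/6 = 78/6 = 13
te_C = (13 + 4·14 + 15)/6 = 84/6 = 14
te_D = (9 + 4·12 + 27)/6 = 84/6 = 14
te_E = (1 + 4·2 + 3)/6 = 12/6 = 2
te_F = (6 + 4·8 + 22)/6 = 60/6 = 10
te_G = (8 + 4·13 + 30)/6 = 90/6 = 15
te_H = (11 + 4·13 + 21)/6 = 84/6 = 14
te_I = (1 + 4·3 + 5)/6 = 18/6 = 3

Forward pass:
ES_A = 0; EF_A = 9
ES_B = 0; EF_B = 13
ES_C = 0; EF_C = 14
ES_D = 9; EF_D = 9+14 = 23
ES_E = 14; EF_E = 14+2 = 16
ES_F = max(EF_A=9, EF_B=13) = 13; EF_F = 13+10 = 23
ES_G = 16; EF_G = 16+15 = 31
ES_H = 23; EF_H = 23+14 = 37
ES_I = max(EF_A=9, EF_C=14, EF_D=23, EF_G=31, EF_H=37) = 37; EF_I = 37+3 = 40
Expected project duration μ = 40 days. Critical path: B → F → H → I.

40 days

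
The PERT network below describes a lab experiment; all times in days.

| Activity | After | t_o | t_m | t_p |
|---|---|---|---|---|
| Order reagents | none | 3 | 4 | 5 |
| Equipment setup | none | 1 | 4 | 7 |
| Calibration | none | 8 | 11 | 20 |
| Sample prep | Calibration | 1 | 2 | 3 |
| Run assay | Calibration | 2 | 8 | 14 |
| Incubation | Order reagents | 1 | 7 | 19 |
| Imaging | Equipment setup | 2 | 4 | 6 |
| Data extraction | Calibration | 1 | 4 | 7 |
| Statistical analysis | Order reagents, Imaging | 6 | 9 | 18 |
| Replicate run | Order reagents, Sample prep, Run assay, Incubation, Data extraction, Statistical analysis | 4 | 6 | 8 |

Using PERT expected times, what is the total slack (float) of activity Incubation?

8 days

te_Order reagents = (3 + 4·4 + 5)/6 = 24/6 = 4
te_Equipment setup = (1 + 4·4 + 7)/6 = 24/6 = 4
te_Calibration = (8 + 4·11 + 20)/6 = 72/6 = 12
te_Sample prep = (1 + 4·2 + 3)/6 = 12/6 = 2
te_Run assay = (2 + 4·8 + 14)/6 = 48/6 = 8
te_Incubation = (1 + 4·7 + 19)/6 = 48/6 = 8
te_Imaging = (2 + 4·4 + 6)/6 = 24/6 = 4
te_Data extraction = (1 + 4·4 + 7)/6 = 24/6 = 4
te_Statistical analysis = (6 + 4·9 + 18)/6 = 60/6 = 10
te_Replicate run = (4 + 4·6 + 8)/6 = 36/6 = 6

Forward pass:
ES_Order reagents = 0; EF_Order reagents = 4
ES_Equipment setup = 0; EF_Equipment setup = 4
ES_Calibration = 0; EF_Calibration = 12
ES_Sample prep = 12; EF_Sample prep = 12+2 = 14
ES_Run assay = 12; EF_Run assay = 12+8 = 20
ES_Incubation = 4; EF_Incubation = 4+8 = 12
ES_Imaging = 4; EF_Imaging = 4+4 = 8
ES_Data extraction = 12; EF_Data extraction = 12+4 = 16
ES_Statistical analysis = max(EF_Order reagents=4, EF_Imaging=8) = 8; EF_Statistical analysis = 8+10 = 18
ES_Replicate run = max(EF_Order reagents=4, EF_Sample prep=14, EF_Run assay=20, EF_Incubation=12, EF_Data extraction=16, EF_Statistical analysis=18) = 20; EF_Replicate run = 20+6 = 26
Expected project duration μ = 26 days. Critical path: Calibration → Run assay → Replicate run.

Backward pass:
LF_Replicate run = 26; LS_Replicate run = 26−6 = 20
LF_Statistical analysis = LS_Replicate run = 20; LS_Statistical analysis = 20−10 = 10
LF_Data extraction = LS_Replicate run = 20; LS_Data extraction = 20−4 = 16
LF_Imaging = LS_Statistical analysis = 10; LS_Imaging = 10−4 = 6
LF_Incubation = LS_Replicate run = 20; LS_Incubation = 20−8 = 12
LF_Run assay = LS_Replicate run = 20; LS_Run assay = 20−8 = 12
LF_Sample prep = LS_Replicate run = 20; LS_Sample prep = 20−2 = 18
LF_Calibration = min(LS_Sample prep=18, LS_Run assay=12, LS_Data extraction=16) = 12; LS_Calibration = 12−12 = 0
LF_Equipment setup = LS_Imaging = 6; LS_Equipment setup = 6−4 = 2
LF_Order reagents = min(LS_Incubation=12, LS_Statistical analysis=10, LS_Replicate run=20) = 10; LS_Order reagents = 10−4 = 6
Slack_Incubation = LS_Incubation − ES_Incubation = 12 − 4 = 8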